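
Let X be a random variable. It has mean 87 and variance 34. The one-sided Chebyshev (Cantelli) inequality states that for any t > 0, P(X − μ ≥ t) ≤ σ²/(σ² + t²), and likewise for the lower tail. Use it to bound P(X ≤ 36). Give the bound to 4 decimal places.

0.0129

Here σ² = 34 and t = 51, so σ² + t² = 2635.
Cantelli's bound: 34/2635 = 0.0129.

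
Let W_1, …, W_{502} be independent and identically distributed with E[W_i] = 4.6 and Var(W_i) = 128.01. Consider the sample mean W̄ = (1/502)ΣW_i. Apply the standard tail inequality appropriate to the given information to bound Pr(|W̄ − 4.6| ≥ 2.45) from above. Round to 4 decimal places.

With mean and variance of each term known, Chebyshev's inequality bounds the deviation of the sum (or sample mean).
Var(W̄) = Var(W_i)/n = 128.01/502 = 0.255.
Chebyshev: Pr(|W̄ − 4.6| ≥ 2.45) ≤ Var(W̄)/(2.45)² = 128.01/(502·2.45²) = 0.0425.

0.0425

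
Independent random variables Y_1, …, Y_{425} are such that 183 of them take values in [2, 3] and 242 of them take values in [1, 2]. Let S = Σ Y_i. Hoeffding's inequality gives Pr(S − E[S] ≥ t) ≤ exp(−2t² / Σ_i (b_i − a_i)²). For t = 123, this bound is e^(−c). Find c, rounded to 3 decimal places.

71.195

Σ(b_i − a_i)² = 183·1² + 242·1² = 425.
c = 2t² / 425 = 2·123² / 425 = 71.1953.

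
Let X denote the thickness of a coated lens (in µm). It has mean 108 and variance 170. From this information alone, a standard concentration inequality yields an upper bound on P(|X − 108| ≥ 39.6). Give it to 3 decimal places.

0.108

Mean and variance are known, so Chebyshev's inequality applies.
Chebyshev: P(|X − μ| ≥ t) ≤ Var(X)/t².
Bound = 170 / 1568.16 = 0.1084.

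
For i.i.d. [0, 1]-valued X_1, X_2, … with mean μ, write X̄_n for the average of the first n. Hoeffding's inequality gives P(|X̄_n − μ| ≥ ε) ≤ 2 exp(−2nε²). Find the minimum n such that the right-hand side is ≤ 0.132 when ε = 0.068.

Require 2·exp(−2nε²) ≤ 0.132, i.e. 2nε² ≥ ln(2/0.132) = 2.718101.
So n ≥ 2.718101 / (2·0.068²) = 293.912.
The smallest integer n is 294.

294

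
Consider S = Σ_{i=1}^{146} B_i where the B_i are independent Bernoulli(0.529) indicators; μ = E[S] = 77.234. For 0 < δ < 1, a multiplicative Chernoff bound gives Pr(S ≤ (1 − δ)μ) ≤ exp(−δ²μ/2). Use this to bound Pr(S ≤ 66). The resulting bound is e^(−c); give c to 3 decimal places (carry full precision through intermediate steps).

Write 66 = (1 − δ)μ, so δ = 1 − 66/77.234 = 0.1454541…
Then the exponent is δ²μ/2 = (μ − 66)²/(2μ) = 0.817016.

0.817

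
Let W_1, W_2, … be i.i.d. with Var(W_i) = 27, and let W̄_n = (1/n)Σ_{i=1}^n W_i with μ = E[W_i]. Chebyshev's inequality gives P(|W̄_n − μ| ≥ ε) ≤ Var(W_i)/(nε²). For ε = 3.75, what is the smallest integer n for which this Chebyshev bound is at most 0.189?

11

Require 27/(n·3.75²) ≤ 0.189, i.e. n ≥ 27/(0.189·3.75²) = 10.159.
The smallest integer n is 11.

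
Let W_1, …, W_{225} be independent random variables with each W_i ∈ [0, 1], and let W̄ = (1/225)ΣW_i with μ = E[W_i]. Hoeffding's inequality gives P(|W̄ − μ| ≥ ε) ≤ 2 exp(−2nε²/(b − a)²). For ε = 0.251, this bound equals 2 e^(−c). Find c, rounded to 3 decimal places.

c = 2nε²/(b − a)² = 2·225·0.251² / 1² = 28.3504.

28.350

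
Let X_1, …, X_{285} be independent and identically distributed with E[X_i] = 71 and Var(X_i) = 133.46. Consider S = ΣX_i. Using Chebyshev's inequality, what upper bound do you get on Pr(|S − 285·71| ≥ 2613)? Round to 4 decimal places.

Var(S) = n·Var(X_i) = 285·133.46 = 38036.1.
Chebyshev: Pr(|S − 285·71| ≥ 2613) ≤ Var(S)/2613² = 38036.1/6827769 = 0.0056.

0.0056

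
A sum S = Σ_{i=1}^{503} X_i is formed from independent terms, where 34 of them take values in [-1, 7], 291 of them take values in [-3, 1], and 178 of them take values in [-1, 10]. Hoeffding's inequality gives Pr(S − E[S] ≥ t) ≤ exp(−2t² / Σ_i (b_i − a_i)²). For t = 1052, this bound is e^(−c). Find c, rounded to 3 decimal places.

78.019

Σ(b_i − a_i)² = 34·8² + 291·4² + 178·11² = 28370.
c = 2t² / 28370 = 2·1052² / 28370 = 78.0193.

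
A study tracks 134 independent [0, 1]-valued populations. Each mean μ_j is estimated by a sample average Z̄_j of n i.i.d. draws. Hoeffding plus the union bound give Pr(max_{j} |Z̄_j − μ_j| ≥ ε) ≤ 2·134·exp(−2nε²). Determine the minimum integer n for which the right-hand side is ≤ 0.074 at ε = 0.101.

402

Need 2·134·exp(−2nε²) ≤ 0.074, i.e. exp(−2nε²) ≤ 0.074/268.
So 2nε² ≥ ln(268/0.074) = 8.194677.
Hence n ≥ 8.194677/(2·0.101²) = 401.660.
The smallest integer n is 402.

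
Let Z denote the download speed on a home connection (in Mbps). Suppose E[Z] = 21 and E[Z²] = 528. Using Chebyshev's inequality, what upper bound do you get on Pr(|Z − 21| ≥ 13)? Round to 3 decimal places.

Var(Z) = E[Z²] − (E[Z])² = 528 − 441 = 87.
Chebyshev's inequality: Pr(|Z − μ| ≥ t) ≤ Var(Z)/t² = 87/169 = 0.5148.

0.515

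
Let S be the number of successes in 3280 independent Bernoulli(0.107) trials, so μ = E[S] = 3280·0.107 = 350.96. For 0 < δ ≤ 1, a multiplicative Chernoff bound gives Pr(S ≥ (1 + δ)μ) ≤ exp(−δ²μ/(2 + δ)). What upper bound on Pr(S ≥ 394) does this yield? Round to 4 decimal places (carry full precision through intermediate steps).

0.0832

Write 394 = (1 + δ)μ, so δ = 394/350.96 − 1 = 0.1226351…
Then the exponent is δ²μ/(2 + δ) = (394 − μ)² / (μ·(2 + δ)) = 2.486632.
Bound = exp(−2.486632) = 0.08319.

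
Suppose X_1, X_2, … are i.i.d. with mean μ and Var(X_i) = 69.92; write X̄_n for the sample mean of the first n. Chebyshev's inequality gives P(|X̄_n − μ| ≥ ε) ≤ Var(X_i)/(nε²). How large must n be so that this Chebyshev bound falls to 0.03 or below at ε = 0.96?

2529

Require 69.92/(n·0.96²) ≤ 0.03, i.e. n ≥ 69.92/(0.03·0.96²) = 2528.935.
The smallest integer n is 2529.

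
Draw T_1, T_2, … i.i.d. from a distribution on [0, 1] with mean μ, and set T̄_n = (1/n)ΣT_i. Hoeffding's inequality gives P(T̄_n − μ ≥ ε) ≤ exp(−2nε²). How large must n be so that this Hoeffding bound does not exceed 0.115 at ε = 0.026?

1600

Require exp(−2nε²) ≤ 0.115, i.e. 2nε² ≥ ln(1/0.115) = 2.162823.
So n ≥ 2.162823 / (2·0.026²) = 1599.721.
The smallest integer n is 1600.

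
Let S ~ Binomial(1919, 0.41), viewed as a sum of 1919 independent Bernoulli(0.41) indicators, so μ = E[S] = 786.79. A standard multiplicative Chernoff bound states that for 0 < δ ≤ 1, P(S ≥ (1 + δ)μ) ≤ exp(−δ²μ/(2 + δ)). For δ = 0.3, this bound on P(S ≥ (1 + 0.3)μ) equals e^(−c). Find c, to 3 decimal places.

30.787

c = δ²μ/(2 + δ) = 0.3²·786.79/(2 + 0.3) = 30.7874.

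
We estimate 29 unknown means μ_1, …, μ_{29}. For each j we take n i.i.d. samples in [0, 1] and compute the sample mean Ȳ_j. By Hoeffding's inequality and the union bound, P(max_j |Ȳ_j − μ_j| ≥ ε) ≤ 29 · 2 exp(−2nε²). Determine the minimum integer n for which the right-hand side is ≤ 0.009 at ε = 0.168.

Need 2·29·exp(−2nε²) ≤ 0.009, i.e. exp(−2nε²) ≤ 0.009/58.
So 2nε² ≥ ln(58/0.009) = 8.770974.
Hence n ≥ 8.770974/(2·0.168²) = 155.381.
The smallest integer n is 156.

156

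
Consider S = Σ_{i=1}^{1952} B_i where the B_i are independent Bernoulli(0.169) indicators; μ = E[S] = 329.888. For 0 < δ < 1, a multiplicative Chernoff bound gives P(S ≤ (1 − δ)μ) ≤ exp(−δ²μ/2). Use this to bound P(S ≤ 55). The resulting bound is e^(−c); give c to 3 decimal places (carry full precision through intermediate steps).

Write 55 = (1 − δ)μ, so δ = 1 − 55/329.888 = 0.8332767…
Then the exponent is δ²μ/2 = (μ − 55)²/(2μ) = 114.528889.

114.529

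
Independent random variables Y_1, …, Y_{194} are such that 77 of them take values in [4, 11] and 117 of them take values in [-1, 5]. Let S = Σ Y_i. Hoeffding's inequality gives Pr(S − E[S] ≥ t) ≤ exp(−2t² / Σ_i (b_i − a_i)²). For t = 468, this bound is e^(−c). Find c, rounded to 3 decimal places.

Σ(b_i − a_i)² = 77·7² + 117·6² = 7985.
c = 2t² / 7985 = 2·468² / 7985 = 54.8589.

54.859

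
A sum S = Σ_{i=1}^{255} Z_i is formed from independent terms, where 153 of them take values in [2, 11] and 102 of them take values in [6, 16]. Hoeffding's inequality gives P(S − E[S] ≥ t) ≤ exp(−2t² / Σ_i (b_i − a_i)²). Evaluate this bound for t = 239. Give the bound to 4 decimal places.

0.0064

Σ(b_i − a_i)² = 153·9² + 102·10² = 22593.
Exponent = 2·239² / 22593 = 5.05652.
Bound = exp(−5.05652) = 0.00637.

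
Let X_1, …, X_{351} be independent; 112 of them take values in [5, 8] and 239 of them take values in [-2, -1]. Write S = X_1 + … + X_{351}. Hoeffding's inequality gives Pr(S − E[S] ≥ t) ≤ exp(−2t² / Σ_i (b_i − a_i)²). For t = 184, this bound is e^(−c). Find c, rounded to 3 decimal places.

54.300

Σ(b_i − a_i)² = 112·3² + 239·1² = 1247.
c = 2t² / 1247 = 2·184² / 1247 = 54.2999.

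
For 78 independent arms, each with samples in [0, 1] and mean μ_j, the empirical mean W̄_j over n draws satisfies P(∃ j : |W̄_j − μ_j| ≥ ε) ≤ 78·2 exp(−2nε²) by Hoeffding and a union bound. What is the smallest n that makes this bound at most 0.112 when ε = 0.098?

Need 2·78·exp(−2nε²) ≤ 0.112, i.e. exp(−2nε²) ≤ 0.112/156.
So 2nε² ≥ ln(156/0.112) = 7.239112.
Hence n ≥ 7.239112/(2·0.098²) = 376.880.
The smallest integer n is 377.

377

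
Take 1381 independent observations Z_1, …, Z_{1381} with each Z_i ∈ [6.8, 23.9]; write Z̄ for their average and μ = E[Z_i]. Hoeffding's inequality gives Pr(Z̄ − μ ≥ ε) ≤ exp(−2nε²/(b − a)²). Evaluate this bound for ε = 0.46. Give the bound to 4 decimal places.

0.1355

Exponent: 2nε²/(b − a)² = 2·1381·0.46² / 17.1² = 1.99870.
Bound = exp(−1.99870) = 0.13551.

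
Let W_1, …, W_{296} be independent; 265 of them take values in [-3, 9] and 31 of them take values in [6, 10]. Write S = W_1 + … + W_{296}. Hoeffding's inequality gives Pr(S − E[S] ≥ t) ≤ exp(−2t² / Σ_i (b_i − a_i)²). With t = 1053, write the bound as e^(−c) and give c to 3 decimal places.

Σ(b_i − a_i)² = 265·12² + 31·4² = 38656.
c = 2t² / 38656 = 2·1053² / 38656 = 57.3680.

57.368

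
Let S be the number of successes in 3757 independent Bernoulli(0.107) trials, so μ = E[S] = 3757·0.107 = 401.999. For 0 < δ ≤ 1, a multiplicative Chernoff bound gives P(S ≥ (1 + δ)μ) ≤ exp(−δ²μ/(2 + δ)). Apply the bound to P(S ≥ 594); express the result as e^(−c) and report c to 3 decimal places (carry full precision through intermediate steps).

Write 594 = (1 + δ)μ, so δ = 594/401.999 − 1 = 0.4776156…
Then the exponent is δ²μ/(2 + δ) = (594 − μ)² / (μ·(2 + δ)) = 37.012471.

37.012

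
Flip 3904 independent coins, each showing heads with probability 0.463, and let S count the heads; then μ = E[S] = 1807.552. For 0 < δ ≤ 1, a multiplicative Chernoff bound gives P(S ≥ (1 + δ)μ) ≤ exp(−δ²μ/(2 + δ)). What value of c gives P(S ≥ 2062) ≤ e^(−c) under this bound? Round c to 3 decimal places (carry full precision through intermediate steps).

Write 2062 = (1 + δ)μ, so δ = 2062/1807.552 − 1 = 0.1407694…
Then the exponent is δ²μ/(2 + δ) = (2062 − μ)² / (μ·(2 + δ)) = 16.731597.

16.732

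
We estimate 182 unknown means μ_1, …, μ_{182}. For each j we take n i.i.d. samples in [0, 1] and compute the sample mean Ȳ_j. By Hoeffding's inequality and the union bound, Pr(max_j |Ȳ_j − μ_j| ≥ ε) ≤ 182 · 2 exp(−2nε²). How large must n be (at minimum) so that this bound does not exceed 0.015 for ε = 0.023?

Need 2·182·exp(−2nε²) ≤ 0.015, i.e. exp(−2nε²) ≤ 0.015/364.
So 2nε² ≥ ln(364/0.015) = 10.096859.
Hence n ≥ 10.096859/(2·0.023²) = 9543.345.
The smallest integer n is 9544.

9544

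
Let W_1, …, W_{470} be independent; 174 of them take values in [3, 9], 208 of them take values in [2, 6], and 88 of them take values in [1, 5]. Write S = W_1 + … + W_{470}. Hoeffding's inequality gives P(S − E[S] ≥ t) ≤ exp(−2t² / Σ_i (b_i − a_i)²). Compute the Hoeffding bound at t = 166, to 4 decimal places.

0.0067

Σ(b_i − a_i)² = 174·6² + 208·4² + 88·4² = 11000.
Exponent = 2·166² / 11000 = 5.01018.
Bound = exp(−5.01018) = 0.00667.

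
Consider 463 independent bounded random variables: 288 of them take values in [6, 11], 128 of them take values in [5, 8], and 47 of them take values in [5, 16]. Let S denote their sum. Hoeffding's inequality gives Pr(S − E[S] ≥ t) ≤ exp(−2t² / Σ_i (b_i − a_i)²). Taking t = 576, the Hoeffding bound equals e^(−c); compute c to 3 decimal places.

47.265

Σ(b_i − a_i)² = 288·5² + 128·3² + 47·11² = 14039.
c = 2t² / 14039 = 2·576² / 14039 = 47.2649.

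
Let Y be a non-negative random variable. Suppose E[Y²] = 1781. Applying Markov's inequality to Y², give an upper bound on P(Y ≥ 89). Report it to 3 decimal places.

0.225

Since Y ≥ 0, the event {Y ≥ 89} is the same as {Y² ≥ 7921}.
Markov's inequality applied to Y² gives P(Y² ≥ 7921) ≤ E[Y²]/7921 = 1781/7921 = 0.2248.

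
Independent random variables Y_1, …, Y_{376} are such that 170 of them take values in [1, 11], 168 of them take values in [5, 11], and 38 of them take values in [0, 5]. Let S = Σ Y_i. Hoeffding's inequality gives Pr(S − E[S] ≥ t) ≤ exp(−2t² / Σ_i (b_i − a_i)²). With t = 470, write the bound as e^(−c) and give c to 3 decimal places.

18.410

Σ(b_i − a_i)² = 170·10² + 168·6² + 38·5² = 23998.
c = 2t² / 23998 = 2·470² / 23998 = 18.4099.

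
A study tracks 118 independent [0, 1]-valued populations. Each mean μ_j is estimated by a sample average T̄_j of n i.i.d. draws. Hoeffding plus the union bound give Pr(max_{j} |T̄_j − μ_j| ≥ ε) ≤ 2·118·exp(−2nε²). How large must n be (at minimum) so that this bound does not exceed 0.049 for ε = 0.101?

Need 2·118·exp(−2nε²) ≤ 0.049, i.e. exp(−2nε²) ≤ 0.049/236.
So 2nε² ≥ ln(236/0.049) = 8.479767.
Hence n ≥ 8.479767/(2·0.101²) = 415.634.
The smallest integer n is 416.

416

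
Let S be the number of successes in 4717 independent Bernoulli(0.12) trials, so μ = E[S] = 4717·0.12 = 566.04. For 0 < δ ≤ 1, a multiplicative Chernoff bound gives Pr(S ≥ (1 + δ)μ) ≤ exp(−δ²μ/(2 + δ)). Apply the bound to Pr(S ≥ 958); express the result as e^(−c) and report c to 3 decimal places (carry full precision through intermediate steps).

Write 958 = (1 + δ)μ, so δ = 958/566.04 − 1 = 0.6924599…
Then the exponent is δ²μ/(2 + δ) = (958 − μ)² / (μ·(2 + δ)) = 100.806174.

100.806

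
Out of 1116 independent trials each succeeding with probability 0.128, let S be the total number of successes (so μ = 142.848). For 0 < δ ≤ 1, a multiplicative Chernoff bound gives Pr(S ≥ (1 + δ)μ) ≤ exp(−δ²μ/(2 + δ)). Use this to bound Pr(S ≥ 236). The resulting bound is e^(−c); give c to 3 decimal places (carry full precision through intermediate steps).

22.904

Write 236 = (1 + δ)μ, so δ = 236/142.848 − 1 = 0.6521057…
Then the exponent is δ²μ/(2 + δ) = (236 − μ)² / (μ·(2 + δ)) = 22.904424.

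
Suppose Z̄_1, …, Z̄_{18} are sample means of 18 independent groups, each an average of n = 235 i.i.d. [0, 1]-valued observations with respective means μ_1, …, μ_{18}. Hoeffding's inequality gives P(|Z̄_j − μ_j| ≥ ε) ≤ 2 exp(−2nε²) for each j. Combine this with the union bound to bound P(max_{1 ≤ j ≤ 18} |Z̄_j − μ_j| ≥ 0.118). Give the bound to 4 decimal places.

Per-experiment Hoeffding bound: 2·exp(−2·235·0.118²) = 2·exp(−6.54428) = 0.0028766.
Union bound over 18 events: 18·0.0028766 = 0.05178.

0.0518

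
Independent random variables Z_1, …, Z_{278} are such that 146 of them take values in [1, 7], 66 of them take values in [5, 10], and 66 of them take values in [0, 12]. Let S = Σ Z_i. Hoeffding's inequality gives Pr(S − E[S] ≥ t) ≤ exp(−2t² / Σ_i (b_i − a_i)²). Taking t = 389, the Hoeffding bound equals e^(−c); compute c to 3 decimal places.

Σ(b_i − a_i)² = 146·6² + 66·5² + 66·12² = 16410.
c = 2t² / 16410 = 2·389² / 16410 = 18.4425.

18.443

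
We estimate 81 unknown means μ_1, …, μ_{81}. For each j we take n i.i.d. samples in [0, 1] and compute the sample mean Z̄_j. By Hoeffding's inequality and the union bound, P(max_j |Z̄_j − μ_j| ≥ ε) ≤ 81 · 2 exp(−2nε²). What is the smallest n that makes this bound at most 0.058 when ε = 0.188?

113

Need 2·81·exp(−2nε²) ≤ 0.058, i.e. exp(−2nε²) ≤ 0.058/162.
So 2nε² ≥ ln(162/0.058) = 7.934909.
Hence n ≥ 7.934909/(2·0.188²) = 112.253.
The smallest integer n is 113.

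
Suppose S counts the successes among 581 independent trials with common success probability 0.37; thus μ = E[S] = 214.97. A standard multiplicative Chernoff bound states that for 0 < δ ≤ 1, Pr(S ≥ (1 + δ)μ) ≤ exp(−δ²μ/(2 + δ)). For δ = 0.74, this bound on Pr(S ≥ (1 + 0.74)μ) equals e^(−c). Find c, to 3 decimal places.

42.963

c = δ²μ/(2 + δ) = 0.74²·214.97/(2 + 0.74) = 42.9626.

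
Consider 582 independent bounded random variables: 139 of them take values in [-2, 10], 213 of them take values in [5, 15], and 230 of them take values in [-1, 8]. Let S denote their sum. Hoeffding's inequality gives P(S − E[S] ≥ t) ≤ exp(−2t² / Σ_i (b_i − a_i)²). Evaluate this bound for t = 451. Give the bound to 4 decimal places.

0.0011

Σ(b_i − a_i)² = 139·12² + 213·10² + 230·9² = 59946.
Exponent = 2·451² / 59946 = 6.78614.
Bound = exp(−6.78614) = 0.00113.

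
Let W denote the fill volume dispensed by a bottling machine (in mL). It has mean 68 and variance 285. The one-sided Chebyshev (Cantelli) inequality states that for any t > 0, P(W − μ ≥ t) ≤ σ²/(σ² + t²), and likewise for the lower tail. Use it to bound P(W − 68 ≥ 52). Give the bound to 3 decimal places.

0.095

Here σ² = 285 and t = 52, so σ² + t² = 2989.
Cantelli's bound: 285/2989 = 0.0953.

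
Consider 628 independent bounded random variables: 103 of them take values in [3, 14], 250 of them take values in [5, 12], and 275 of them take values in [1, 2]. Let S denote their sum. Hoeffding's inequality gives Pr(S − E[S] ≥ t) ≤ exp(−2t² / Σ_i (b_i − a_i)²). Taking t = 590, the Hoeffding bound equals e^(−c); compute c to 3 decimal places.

Σ(b_i − a_i)² = 103·11² + 250·7² + 275·1² = 24988.
c = 2t² / 24988 = 2·590² / 24988 = 27.8614.

27.861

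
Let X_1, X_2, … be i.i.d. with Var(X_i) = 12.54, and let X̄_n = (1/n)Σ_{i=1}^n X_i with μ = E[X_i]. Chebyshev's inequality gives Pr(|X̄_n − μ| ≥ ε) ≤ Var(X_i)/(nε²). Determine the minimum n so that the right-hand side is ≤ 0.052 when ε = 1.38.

127

Require 12.54/(n·1.38²) ≤ 0.052, i.e. n ≥ 12.54/(0.052·1.38²) = 126.630.
The smallest integer n is 127.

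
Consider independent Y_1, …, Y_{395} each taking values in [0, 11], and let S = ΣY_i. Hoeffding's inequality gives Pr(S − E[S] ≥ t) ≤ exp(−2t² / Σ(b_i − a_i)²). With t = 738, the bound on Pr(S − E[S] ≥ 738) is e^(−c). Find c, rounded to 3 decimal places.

Σ(b_i − a_i)² = 395·(11)² = 47795.
c = 2t²/47795 = 2·738²/47795 = 22.7908.

22.791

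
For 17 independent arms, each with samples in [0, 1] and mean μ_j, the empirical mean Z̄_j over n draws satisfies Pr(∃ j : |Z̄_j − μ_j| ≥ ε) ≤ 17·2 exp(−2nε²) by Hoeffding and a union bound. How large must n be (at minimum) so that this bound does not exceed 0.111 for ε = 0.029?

3404

Need 2·17·exp(−2nε²) ≤ 0.111, i.e. exp(−2nε²) ≤ 0.111/34.
So 2nε² ≥ ln(34/0.111) = 5.724586.
Hence n ≥ 5.724586/(2·0.029²) = 3403.440.
The smallest integer n is 3404.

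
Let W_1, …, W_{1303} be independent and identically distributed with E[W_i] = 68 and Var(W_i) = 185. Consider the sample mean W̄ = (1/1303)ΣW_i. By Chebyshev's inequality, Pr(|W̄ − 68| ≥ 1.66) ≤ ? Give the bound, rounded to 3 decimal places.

Var(W̄) = Var(W_i)/n = 185/1303 = 0.14198.
Chebyshev: Pr(|W̄ − 68| ≥ 1.66) ≤ Var(W̄)/(1.66)² = 185/(1303·1.66²) = 0.0515.

0.052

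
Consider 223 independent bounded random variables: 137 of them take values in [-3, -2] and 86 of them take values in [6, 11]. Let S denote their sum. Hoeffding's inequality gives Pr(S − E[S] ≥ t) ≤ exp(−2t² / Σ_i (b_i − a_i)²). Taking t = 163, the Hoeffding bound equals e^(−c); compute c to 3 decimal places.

Σ(b_i − a_i)² = 137·1² + 86·5² = 2287.
c = 2t² / 2287 = 2·163² / 2287 = 23.2348.

23.235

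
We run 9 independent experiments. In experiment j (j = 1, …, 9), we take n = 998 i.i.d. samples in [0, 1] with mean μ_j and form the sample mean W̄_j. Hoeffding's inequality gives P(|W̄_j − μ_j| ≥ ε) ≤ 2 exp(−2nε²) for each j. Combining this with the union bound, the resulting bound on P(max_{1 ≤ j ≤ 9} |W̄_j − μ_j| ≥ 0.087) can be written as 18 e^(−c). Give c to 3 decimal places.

Union bound over the 9 events: P(max_{1 ≤ j ≤ 9} |W̄_j − μ_j| ≥ 0.087) ≤ 9·2·exp(−2nε²) = 18 exp(−2·998·0.087²).
So c = 2·998·0.087² = 15.1077.

15.108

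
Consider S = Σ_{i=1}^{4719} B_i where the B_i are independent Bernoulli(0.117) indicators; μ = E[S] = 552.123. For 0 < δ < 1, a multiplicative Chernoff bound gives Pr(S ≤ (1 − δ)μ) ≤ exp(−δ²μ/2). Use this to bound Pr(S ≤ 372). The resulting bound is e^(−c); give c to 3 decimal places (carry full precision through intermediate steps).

29.381

Write 372 = (1 − δ)μ, so δ = 1 − 372/552.123 = 0.3262371…
Then the exponent is δ²μ/2 = (μ − 372)²/(2μ) = 29.381402.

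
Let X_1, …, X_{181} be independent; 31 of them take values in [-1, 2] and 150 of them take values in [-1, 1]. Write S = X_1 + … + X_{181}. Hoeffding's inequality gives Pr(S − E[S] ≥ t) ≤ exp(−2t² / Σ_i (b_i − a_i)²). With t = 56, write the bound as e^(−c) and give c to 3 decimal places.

7.135

Σ(b_i − a_i)² = 31·3² + 150·2² = 879.
c = 2t² / 879 = 2·56² / 879 = 7.1354.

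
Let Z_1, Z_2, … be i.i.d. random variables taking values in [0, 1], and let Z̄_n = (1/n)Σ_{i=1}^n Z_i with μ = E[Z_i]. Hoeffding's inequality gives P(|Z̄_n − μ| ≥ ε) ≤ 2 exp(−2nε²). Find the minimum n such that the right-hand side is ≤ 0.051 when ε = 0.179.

58

Require 2·exp(−2nε²) ≤ 0.051, i.e. 2nε² ≥ ln(2/0.051) = 3.669077.
So n ≥ 3.669077 / (2·0.179²) = 57.256.
The smallest integer n is 58.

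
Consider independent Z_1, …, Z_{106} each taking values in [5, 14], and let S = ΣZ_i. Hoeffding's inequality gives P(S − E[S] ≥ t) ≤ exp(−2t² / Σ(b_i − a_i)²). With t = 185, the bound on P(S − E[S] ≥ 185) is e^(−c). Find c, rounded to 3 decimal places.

7.972

Σ(b_i − a_i)² = 106·(9)² = 8586.
c = 2t²/8586 = 2·185²/8586 = 7.9723.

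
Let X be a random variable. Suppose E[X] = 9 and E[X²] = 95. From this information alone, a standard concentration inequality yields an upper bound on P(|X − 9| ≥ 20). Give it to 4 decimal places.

The first two moments determine the variance, so Chebyshev's inequality is the sharpest standard bound available.
Var(X) = E[X²] − (E[X])² = 95 − 81 = 14.
Chebyshev's inequality: P(|X − μ| ≥ t) ≤ Var(X)/t² = 14/400 = 0.0350.

0.0350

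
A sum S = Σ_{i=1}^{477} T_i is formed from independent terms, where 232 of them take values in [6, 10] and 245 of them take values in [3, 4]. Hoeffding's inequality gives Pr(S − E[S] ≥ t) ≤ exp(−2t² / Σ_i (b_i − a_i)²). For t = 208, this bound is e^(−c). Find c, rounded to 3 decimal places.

21.867

Σ(b_i − a_i)² = 232·4² + 245·1² = 3957.
c = 2t² / 3957 = 2·208² / 3957 = 21.8671.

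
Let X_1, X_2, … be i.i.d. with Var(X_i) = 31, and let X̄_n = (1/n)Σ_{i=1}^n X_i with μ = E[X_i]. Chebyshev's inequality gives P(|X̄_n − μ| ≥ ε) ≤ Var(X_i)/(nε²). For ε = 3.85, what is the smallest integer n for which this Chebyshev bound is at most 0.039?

54

Require 31/(n·3.85²) ≤ 0.039, i.e. n ≥ 31/(0.039·3.85²) = 53.626.
The smallest integer n is 54.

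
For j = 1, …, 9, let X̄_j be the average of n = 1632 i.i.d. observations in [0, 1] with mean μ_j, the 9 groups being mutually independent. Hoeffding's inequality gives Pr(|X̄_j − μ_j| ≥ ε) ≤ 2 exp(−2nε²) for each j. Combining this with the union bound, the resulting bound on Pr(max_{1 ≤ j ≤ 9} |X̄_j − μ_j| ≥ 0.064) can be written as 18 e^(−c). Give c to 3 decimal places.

Union bound over the 9 events: Pr(max_{1 ≤ j ≤ 9} |X̄_j − μ_j| ≥ 0.064) ≤ 9·2·exp(−2nε²) = 18 exp(−2·1632·0.064²).
So c = 2·1632·0.064² = 13.3693.

13.369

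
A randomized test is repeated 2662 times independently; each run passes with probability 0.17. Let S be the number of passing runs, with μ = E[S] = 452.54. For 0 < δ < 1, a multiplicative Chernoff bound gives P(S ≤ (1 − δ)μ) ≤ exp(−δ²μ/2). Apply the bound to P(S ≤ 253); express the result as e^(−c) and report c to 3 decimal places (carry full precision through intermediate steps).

Write 253 = (1 − δ)μ, so δ = 1 − 253/452.54 = 0.4409334…
Then the exponent is δ²μ/2 = (μ − 253)²/(2μ) = 43.991925.

43.992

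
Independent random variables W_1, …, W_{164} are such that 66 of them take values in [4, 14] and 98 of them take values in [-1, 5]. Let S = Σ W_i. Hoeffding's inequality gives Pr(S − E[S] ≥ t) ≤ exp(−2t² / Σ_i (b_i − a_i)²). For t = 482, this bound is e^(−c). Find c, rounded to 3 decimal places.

Σ(b_i − a_i)² = 66·10² + 98·6² = 10128.
c = 2t² / 10128 = 2·482² / 10128 = 45.8776.

45.878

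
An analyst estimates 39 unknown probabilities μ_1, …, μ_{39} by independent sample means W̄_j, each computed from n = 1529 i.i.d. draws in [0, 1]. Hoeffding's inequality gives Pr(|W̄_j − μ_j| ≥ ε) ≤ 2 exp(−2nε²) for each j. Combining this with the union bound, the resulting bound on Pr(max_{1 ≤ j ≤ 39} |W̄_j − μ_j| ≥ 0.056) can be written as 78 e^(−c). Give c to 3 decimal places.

Union bound over the 39 events: Pr(max_{1 ≤ j ≤ 39} |W̄_j − μ_j| ≥ 0.056) ≤ 39·2·exp(−2nε²) = 78 exp(−2·1529·0.056²).
So c = 2·1529·0.056² = 9.5899.

9.590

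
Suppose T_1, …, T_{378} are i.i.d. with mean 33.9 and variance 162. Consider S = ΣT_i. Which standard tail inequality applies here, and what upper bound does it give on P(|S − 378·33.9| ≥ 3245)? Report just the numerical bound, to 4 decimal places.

0.0058

With mean and variance of each term known, Chebyshev's inequality bounds the deviation of the sum (or sample mean).
Var(S) = n·Var(T_i) = 378·162 = 61236.
Chebyshev: P(|S − 378·33.9| ≥ 3245) ≤ Var(S)/3245² = 61236/10530025 = 0.0058.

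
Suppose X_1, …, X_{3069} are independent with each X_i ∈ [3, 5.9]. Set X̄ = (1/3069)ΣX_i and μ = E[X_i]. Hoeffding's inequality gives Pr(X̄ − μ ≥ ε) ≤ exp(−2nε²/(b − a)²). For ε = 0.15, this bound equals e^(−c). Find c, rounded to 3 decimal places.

16.422

c = 2nε²/(b − a)² = 2·3069·0.15² / 2.9² = 16.4215.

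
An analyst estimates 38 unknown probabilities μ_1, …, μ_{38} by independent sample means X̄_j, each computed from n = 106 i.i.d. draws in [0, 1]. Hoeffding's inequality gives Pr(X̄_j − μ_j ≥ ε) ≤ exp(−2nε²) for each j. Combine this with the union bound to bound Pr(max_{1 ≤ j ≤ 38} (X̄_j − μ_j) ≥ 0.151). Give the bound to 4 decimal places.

Per-experiment Hoeffding bound: exp(−2·106·0.151²) = exp(−4.83381) = 0.0079561.
Union bound over 38 events: 38·0.0079561 = 0.30233.

0.3023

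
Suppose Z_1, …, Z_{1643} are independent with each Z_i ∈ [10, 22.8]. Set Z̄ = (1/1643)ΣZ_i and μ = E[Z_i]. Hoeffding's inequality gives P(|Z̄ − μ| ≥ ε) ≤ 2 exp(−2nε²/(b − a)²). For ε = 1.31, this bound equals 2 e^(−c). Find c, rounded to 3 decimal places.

c = 2nε²/(b − a)² = 2·1643·1.31² / 12.8² = 34.4184.

34.418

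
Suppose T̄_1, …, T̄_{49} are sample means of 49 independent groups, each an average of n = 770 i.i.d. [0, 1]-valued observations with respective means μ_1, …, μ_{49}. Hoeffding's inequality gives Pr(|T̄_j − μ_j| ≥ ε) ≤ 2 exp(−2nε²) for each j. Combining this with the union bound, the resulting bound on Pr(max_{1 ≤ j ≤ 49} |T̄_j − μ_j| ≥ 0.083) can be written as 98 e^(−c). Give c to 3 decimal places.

10.609

Union bound over the 49 events: Pr(max_{1 ≤ j ≤ 49} |T̄_j − μ_j| ≥ 0.083) ≤ 49·2·exp(−2nε²) = 98 exp(−2·770·0.083²).
So c = 2·770·0.083² = 10.6091.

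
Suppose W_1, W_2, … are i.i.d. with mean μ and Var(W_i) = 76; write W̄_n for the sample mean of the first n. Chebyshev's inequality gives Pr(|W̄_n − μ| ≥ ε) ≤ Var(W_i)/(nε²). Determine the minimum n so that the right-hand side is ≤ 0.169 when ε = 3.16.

Require 76/(n·3.16²) ≤ 0.169, i.e. n ≥ 76/(0.169·3.16²) = 45.035.
The smallest integer n is 46.

46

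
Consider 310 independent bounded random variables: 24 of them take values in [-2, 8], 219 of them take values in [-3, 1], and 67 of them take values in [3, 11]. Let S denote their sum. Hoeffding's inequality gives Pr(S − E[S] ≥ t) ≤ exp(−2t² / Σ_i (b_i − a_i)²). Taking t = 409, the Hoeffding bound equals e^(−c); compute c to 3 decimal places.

32.826

Σ(b_i − a_i)² = 24·10² + 219·4² + 67·8² = 10192.
c = 2t² / 10192 = 2·409² / 10192 = 32.8259.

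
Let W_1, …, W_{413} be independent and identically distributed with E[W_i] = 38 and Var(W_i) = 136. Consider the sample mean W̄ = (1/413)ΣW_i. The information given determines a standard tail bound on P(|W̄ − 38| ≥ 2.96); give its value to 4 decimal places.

0.0376

With mean and variance of each term known, Chebyshev's inequality bounds the deviation of the sum (or sample mean).
Var(W̄) = Var(W_i)/n = 136/413 = 0.3293.
Chebyshev: P(|W̄ − 38| ≥ 2.96) ≤ Var(W̄)/(2.96)² = 136/(413·2.96²) = 0.0376.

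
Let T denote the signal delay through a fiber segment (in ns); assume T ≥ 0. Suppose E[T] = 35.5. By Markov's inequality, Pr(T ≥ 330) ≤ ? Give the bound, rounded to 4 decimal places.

0.1076

Markov's inequality: for a non-negative random variable, Pr(T ≥ a) ≤ E[T]/a.
Here E[T] = 35.5 and a = 330, so the bound is 35.5/330 = 0.1076.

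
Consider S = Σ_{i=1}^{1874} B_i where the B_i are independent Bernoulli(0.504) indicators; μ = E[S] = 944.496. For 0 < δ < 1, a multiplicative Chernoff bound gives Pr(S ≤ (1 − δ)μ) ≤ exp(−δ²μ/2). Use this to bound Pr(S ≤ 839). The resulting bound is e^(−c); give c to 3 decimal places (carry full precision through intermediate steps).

Write 839 = (1 − δ)μ, so δ = 1 − 839/944.496 = 0.1116955…
Then the exponent is δ²μ/2 = (μ − 839)²/(2μ) = 5.891717.

5.892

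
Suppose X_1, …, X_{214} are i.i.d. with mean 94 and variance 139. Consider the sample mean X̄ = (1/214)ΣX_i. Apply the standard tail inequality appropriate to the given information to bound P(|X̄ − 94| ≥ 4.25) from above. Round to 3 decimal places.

With mean and variance of each term known, Chebyshev's inequality bounds the deviation of the sum (or sample mean).
Var(X̄) = Var(X_i)/n = 139/214 = 0.64953.
Chebyshev: P(|X̄ − 94| ≥ 4.25) ≤ Var(X̄)/(4.25)² = 139/(214·4.25²) = 0.0360.

0.036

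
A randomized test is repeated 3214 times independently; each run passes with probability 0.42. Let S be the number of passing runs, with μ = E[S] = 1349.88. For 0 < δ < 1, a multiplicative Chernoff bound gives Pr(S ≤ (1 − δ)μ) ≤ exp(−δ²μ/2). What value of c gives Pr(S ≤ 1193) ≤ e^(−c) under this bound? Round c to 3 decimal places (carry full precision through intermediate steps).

Write 1193 = (1 − δ)μ, so δ = 1 − 1193/1349.88 = 0.1162177…
Then the exponent is δ²μ/2 = (μ − 1193)²/(2μ) = 9.116119.

9.116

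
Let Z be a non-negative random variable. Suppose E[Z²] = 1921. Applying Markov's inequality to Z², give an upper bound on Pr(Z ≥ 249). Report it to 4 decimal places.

0.0310

Since Z ≥ 0, the event {Z ≥ 249} is the same as {Z² ≥ 62001}.
Markov's inequality applied to Z² gives Pr(Z² ≥ 62001) ≤ E[Z²]/62001 = 1921/62001 = 0.0310.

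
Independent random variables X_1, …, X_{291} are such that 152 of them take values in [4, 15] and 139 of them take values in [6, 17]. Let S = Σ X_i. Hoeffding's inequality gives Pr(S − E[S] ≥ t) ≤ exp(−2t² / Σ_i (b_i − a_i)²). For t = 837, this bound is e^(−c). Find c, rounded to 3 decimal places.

Σ(b_i − a_i)² = 152·11² + 139·11² = 35211.
c = 2t² / 35211 = 2·837² / 35211 = 39.7926.

39.793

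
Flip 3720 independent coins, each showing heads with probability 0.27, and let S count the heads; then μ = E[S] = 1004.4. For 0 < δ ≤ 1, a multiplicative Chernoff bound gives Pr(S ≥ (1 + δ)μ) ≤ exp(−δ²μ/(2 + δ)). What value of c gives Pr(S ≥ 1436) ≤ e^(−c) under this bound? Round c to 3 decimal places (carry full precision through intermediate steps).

76.331

Write 1436 = (1 + δ)μ, so δ = 1436/1004.4 − 1 = 0.4297093…
Then the exponent is δ²μ/(2 + δ) = (1436 − μ)² / (μ·(2 + δ)) = 76.331159.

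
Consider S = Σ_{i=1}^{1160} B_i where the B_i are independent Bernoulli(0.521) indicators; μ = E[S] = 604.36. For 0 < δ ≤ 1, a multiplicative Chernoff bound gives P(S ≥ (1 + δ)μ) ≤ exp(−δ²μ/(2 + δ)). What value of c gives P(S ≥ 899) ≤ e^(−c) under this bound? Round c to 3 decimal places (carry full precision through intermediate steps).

Write 899 = (1 + δ)μ, so δ = 899/604.36 − 1 = 0.487524…
Then the exponent is δ²μ/(2 + δ) = (899 − μ)² / (μ·(2 + δ)) = 57.745802.

57.746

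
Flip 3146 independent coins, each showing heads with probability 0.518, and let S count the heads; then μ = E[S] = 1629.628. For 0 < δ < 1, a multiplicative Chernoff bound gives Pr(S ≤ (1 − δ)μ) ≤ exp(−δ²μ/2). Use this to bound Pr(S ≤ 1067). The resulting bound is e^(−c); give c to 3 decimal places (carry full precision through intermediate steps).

Write 1067 = (1 − δ)μ, so δ = 1 − 1067/1629.628 = 0.3452493…
Then the exponent is δ²μ/2 = (μ − 1067)²/(2μ) = 97.123474.

97.123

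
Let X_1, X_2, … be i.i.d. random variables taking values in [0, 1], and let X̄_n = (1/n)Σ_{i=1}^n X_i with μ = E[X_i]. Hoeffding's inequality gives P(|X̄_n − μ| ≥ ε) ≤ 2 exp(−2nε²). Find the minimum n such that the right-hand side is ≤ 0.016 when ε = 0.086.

327

Require 2·exp(−2nε²) ≤ 0.016, i.e. 2nε² ≥ ln(2/0.016) = 4.828314.
So n ≥ 4.828314 / (2·0.086²) = 326.414.
The smallest integer n is 327.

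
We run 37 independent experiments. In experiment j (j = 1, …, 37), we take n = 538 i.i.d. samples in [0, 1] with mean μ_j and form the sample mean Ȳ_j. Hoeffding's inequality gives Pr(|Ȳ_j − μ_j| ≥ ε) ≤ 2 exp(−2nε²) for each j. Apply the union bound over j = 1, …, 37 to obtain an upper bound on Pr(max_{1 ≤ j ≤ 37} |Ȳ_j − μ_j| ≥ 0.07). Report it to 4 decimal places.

0.3797

Per-experiment Hoeffding bound: 2·exp(−2·538·0.07²) = 2·exp(−5.27240) = 0.010263.
Union bound over 37 events: 37·0.010263 = 0.37971.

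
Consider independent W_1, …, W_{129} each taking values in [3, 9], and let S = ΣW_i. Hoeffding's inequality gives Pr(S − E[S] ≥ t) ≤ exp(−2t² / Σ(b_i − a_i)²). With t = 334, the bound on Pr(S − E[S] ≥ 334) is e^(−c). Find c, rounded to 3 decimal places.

48.043

Σ(b_i − a_i)² = 129·(6)² = 4644.
c = 2t²/4644 = 2·334²/4644 = 48.0431.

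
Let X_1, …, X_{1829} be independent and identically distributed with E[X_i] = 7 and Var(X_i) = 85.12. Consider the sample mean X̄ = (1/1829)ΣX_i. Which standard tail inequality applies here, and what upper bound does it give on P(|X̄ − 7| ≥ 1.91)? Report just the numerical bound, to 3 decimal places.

0.013

With mean and variance of each term known, Chebyshev's inequality bounds the deviation of the sum (or sample mean).
Var(X̄) = Var(X_i)/n = 85.12/1829 = 0.046539.
Chebyshev: P(|X̄ − 7| ≥ 1.91) ≤ Var(X̄)/(1.91)² = 85.12/(1829·1.91²) = 0.0128.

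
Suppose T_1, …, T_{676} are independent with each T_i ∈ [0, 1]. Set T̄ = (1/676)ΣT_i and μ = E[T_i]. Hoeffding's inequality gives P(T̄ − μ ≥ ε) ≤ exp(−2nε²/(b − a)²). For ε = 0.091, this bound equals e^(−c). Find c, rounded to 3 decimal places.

c = 2nε²/(b − a)² = 2·676·0.091² / 1² = 11.1959.

11.196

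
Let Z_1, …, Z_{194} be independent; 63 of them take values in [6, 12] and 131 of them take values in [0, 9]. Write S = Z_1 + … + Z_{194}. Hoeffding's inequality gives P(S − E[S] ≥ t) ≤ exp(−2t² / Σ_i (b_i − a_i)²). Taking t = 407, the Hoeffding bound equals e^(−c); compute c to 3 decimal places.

25.724

Σ(b_i − a_i)² = 63·6² + 131·9² = 12879.
c = 2t² / 12879 = 2·407² / 12879 = 25.7239.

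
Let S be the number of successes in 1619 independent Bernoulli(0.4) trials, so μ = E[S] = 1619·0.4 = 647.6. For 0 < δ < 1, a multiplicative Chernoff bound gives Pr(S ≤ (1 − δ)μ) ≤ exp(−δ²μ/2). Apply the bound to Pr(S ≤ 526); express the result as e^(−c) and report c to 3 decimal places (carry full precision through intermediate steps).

Write 526 = (1 − δ)μ, so δ = 1 − 526/647.6 = 0.1877702…
Then the exponent is δ²μ/2 = (μ − 526)²/(2μ) = 11.416430.

11.416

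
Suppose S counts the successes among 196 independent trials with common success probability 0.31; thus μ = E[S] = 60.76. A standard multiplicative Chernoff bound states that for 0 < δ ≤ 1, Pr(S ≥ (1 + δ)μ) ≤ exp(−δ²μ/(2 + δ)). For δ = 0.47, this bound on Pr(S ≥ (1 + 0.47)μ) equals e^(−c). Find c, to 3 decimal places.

c = δ²μ/(2 + δ) = 0.47²·60.76/(2 + 0.47) = 5.4340.

5.434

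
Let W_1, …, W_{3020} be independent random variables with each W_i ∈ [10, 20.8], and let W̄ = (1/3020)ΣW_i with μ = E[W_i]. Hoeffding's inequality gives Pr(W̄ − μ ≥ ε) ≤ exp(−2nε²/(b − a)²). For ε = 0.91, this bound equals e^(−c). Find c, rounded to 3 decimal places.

42.882

c = 2nε²/(b − a)² = 2·3020·0.91² / 10.8² = 42.8817.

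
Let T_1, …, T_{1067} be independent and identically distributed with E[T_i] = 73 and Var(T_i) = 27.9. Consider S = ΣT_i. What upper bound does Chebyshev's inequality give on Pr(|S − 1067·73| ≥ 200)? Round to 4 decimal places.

Var(S) = n·Var(T_i) = 1067·27.9 = 29769.3.
Chebyshev: Pr(|S − 1067·73| ≥ 200) ≤ Var(S)/200² = 29769.3/40000 = 0.7442.

0.7442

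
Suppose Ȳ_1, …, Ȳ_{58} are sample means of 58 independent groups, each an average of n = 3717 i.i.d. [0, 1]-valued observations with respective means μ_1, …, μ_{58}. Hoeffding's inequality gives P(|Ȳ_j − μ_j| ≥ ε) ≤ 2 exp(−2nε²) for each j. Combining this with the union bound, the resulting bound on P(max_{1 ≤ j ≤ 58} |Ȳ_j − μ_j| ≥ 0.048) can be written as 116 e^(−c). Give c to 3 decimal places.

17.128

Union bound over the 58 events: P(max_{1 ≤ j ≤ 58} |Ȳ_j − μ_j| ≥ 0.048) ≤ 58·2·exp(−2nε²) = 116 exp(−2·3717·0.048²).
So c = 2·3717·0.048² = 17.1279.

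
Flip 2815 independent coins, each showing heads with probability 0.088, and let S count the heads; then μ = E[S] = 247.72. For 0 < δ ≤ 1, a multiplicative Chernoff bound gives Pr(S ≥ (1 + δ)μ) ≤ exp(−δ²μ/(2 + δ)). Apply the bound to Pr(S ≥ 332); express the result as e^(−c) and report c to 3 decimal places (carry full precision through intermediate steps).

12.253

Write 332 = (1 + δ)μ, so δ = 332/247.72 − 1 = 0.3402228…
Then the exponent is δ²μ/(2 + δ) = (332 − μ)² / (μ·(2 + δ)) = 12.252671.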